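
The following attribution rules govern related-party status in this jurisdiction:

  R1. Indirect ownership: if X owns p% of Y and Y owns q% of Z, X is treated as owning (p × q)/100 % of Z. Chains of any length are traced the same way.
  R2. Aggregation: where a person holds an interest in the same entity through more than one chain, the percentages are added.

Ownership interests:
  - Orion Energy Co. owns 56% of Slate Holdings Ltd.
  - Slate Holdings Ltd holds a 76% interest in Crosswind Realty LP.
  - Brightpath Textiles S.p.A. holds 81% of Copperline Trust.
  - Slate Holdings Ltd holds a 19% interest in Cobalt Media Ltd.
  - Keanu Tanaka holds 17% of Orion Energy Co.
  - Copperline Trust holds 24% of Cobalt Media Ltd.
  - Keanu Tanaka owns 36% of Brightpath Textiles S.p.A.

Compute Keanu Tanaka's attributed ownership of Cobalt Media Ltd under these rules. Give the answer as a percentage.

Chain via Brightpath Textiles S.p.A. → Copperline Trust (R1): 36% × 81% × 24% = 6.9984% of Cobalt Media Ltd.
Chain via Orion Energy Co. → Slate Holdings Ltd (R1): 17% × 56% × 19% = 1.8088% of Cobalt Media Ltd.
Aggregating (R2): 6.9984% + 1.8088% = 8.8072%.

8.8072%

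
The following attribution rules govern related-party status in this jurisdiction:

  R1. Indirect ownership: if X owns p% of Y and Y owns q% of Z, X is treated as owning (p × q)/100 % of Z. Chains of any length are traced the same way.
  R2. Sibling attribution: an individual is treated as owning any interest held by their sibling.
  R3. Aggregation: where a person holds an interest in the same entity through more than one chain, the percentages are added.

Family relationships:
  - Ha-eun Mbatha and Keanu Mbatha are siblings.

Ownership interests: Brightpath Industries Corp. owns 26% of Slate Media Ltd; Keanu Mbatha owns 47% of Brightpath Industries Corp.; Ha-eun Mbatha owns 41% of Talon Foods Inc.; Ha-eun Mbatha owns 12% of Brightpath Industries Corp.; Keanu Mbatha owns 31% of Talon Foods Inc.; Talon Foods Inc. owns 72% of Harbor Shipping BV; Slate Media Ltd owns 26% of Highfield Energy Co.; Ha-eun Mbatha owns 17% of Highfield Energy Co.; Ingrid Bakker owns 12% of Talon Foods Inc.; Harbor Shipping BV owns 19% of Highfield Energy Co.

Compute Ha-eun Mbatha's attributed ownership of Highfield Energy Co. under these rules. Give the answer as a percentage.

By sibling attribution (R2), Ha-eun Mbatha is treated as also owning Keanu Mbatha's interest in Talon Foods Inc, giving 41% + 31% = 72%.
By sibling attribution (R2), Ha-eun Mbatha is treated as also owning Keanu Mbatha's interest in Brightpath Industries Corp, giving 12% + 47% = 59%.
Chain via Talon Foods Inc. → Harbor Shipping BV (R1): 72% × 72% × 19% = 9.8496% of Highfield Energy Co.
Chain via Brightpath Industries Corp. → Slate Media Ltd (R1): 59% × 26% × 26% = 3.9884% of Highfield Energy Co.
Direct interest in Highfield Energy Co: 17%.
Aggregating (R3): 9.8496% + 3.9884% + 17% = 30.838%.

30.838%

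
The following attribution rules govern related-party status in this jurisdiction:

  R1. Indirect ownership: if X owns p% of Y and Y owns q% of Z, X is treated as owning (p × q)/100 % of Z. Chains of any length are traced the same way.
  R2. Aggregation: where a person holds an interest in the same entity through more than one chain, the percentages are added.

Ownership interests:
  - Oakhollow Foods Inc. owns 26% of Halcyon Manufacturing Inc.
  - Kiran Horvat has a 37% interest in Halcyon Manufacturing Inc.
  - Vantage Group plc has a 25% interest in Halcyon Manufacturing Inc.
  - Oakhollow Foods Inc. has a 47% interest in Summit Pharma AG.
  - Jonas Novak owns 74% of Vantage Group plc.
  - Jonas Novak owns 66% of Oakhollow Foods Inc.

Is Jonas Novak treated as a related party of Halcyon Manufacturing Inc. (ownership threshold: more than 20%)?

Chain via Vantage Group plc (R1): 74% × 25% = 18.5% of Halcyon Manufacturing Inc.
Chain via Oakhollow Foods Inc. (R1): 66% × 26% = 17.16% of Halcyon Manufacturing Inc.
Aggregating (R2): 18.5% + 17.16% = 35.66%.
35.66% exceeds the 20% threshold, so Jonas is a related party to Halcyon Manufacturing Inc.

Yes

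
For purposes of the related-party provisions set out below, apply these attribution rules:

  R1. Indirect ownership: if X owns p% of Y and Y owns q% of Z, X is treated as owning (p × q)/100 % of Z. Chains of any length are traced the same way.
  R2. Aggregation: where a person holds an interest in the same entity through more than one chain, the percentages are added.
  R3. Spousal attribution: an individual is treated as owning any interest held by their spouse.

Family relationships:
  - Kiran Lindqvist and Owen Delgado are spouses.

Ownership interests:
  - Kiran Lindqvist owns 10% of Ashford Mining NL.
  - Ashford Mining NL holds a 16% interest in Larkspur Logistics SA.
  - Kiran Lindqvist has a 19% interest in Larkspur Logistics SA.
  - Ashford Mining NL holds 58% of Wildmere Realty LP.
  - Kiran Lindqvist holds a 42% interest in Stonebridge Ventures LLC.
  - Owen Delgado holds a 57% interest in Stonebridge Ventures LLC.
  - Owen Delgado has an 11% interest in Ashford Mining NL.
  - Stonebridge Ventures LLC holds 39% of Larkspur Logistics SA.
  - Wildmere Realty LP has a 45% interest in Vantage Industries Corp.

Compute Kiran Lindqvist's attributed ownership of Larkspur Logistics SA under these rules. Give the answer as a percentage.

60.97%

By spousal attribution (R3), Kiran Lindqvist is treated as also owning Owen Delgado's interest in Stonebridge Ventures LLC, giving 42% + 57% = 99%.
By spousal attribution (R3), Kiran Lindqvist is treated as also owning Owen Delgado's interest in Ashford Mining NL, giving 10% + 11% = 21%.
Chain via Stonebridge Ventures LLC (R1): 99% × 39% = 38.61% of Larkspur Logistics SA.
Chain via Ashford Mining NL (R1): 21% × 16% = 3.36% of Larkspur Logistics SA.
Direct interest in Larkspur Logistics SA: 19%.
Aggregating (R2): 38.61% + 3.36% + 19% = 60.97%.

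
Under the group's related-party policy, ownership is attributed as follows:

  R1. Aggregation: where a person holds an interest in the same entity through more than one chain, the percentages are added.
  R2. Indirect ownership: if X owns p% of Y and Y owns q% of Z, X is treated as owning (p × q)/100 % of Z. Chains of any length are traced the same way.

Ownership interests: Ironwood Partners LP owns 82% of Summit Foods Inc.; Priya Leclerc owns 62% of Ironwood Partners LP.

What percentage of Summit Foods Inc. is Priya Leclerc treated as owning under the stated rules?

50.84%

Chain via Ironwood Partners LP (R2): 62% × 82% = 50.84% of Summit Foods Inc.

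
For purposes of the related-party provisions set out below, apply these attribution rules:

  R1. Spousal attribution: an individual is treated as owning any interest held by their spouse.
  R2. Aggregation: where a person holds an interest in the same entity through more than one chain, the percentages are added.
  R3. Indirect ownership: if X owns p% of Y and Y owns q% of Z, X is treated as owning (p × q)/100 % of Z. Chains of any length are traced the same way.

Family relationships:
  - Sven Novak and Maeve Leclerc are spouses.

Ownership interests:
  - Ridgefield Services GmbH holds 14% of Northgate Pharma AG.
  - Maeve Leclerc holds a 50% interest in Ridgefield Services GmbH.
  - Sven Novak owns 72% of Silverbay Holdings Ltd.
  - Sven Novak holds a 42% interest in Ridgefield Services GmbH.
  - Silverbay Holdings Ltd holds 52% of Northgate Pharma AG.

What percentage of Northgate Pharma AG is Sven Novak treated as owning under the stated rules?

By spousal attribution (R1), Sven Novak is treated as also owning Maeve Leclerc's interest in Ridgefield Services GmbH, giving 42% + 50% = 92%.
Chain via Silverbay Holdings Ltd (R3): 72% × 52% = 37.44% of Northgate Pharma AG.
Chain via Ridgefield Services GmbH (R3): 92% × 14% = 12.88% of Northgate Pharma AG.
Aggregating (R2): 37.44% + 12.88% = 50.32%.

50.32%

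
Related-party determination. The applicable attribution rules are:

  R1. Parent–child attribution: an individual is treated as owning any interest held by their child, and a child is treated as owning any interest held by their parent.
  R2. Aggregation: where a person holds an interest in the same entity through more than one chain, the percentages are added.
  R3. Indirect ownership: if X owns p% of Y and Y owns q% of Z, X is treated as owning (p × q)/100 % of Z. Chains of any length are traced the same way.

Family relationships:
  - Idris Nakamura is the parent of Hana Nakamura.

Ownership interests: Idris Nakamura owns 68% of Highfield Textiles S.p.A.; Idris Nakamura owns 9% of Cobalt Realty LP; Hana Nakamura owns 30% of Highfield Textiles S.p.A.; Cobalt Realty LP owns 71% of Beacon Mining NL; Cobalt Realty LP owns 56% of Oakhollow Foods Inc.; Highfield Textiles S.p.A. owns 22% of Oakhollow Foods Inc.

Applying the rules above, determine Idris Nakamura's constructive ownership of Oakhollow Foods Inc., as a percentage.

26.6%

By parent–child attribution (R1), Idris Nakamura is treated as also owning Hana Nakamura's interest in Highfield Textiles S.p.A, giving 68% + 30% = 98%.
Chain via Cobalt Realty LP (R3): 9% × 56% = 5.04% of Oakhollow Foods Inc.
Chain via Highfield Textiles S.p.A. (R3): 98% × 22% = 21.56% of Oakhollow Foods Inc.
Aggregating (R2): 5.04% + 21.56% = 26.6%.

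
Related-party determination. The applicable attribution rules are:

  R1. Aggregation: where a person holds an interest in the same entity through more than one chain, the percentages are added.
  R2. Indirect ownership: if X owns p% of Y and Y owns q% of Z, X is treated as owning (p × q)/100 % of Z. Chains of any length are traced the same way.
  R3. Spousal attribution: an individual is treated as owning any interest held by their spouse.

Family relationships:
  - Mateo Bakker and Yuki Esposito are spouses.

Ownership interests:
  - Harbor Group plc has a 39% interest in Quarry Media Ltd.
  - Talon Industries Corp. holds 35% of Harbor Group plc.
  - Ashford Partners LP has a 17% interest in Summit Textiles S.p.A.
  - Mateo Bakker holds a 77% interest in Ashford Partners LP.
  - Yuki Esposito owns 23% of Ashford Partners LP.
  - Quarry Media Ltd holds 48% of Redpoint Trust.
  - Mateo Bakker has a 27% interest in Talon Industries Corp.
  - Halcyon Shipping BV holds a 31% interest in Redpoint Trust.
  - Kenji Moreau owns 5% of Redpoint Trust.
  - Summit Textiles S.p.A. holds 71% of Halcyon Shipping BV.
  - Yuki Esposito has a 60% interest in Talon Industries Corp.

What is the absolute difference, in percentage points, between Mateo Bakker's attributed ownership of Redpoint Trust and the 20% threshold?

By spousal attribution (R3), Mateo Bakker is treated as also owning Yuki Esposito's interest in Talon Industries Corp, giving 27% + 60% = 87%.
By spousal attribution (R3), Mateo Bakker is treated as also owning Yuki Esposito's interest in Ashford Partners LP, giving 77% + 23% = 100%.
Chain via Talon Industries Corp. → Harbor Group plc → Quarry Media Ltd (R2): 87% × 35% × 39% × 48% = 5.70024% of Redpoint Trust.
Chain via Ashford Partners LP → Summit Textiles S.p.A. → Halcyon Shipping BV (R2): 100% × 17% × 71% × 31% = 3.7417% of Redpoint Trust.
Aggregating (R1): 5.70024% + 3.7417% = 9.44194%.
9.44194% falls short of the 20% threshold by 10.55806 percentage points.

10.55806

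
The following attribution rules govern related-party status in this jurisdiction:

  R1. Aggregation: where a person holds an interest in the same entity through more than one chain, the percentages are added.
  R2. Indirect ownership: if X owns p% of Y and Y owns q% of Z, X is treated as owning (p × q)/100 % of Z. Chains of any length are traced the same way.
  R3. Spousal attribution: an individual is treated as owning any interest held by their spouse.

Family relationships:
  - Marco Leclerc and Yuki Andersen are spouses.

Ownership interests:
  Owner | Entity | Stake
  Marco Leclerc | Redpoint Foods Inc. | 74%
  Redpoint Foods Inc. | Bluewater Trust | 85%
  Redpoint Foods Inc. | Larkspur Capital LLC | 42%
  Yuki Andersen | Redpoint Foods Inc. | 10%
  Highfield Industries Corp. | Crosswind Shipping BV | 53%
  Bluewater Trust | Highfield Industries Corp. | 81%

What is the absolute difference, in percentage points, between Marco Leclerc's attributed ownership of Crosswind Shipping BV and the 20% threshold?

10.65202

By spousal attribution (R3), Marco Leclerc is treated as also owning Yuki Andersen's interest in Redpoint Foods Inc, giving 74% + 10% = 84%.
Chain via Redpoint Foods Inc. → Bluewater Trust → Highfield Industries Corp. (R2): 84% × 85% × 81% × 53% = 30.65202% of Crosswind Shipping BV.
30.65202% exceeds the 20% threshold by 10.65202 percentage points.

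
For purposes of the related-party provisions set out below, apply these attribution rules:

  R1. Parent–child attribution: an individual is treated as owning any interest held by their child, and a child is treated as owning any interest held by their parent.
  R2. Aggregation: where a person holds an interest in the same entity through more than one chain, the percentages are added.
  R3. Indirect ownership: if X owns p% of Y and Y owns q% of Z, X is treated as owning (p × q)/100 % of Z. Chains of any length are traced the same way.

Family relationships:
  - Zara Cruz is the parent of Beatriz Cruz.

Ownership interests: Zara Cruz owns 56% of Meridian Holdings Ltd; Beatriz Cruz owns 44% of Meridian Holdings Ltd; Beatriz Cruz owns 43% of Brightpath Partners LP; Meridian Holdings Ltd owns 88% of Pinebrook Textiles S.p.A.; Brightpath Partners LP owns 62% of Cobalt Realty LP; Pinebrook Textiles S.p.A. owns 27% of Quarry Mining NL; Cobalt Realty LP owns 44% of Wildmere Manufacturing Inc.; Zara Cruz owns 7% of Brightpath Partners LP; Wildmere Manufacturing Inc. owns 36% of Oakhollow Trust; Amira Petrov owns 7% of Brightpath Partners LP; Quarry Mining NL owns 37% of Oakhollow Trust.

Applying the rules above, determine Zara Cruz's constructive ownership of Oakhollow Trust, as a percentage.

By parent–child attribution (R1), Zara Cruz is treated as also owning Beatriz Cruz's interest in Brightpath Partners LP, giving 7% + 43% = 50%.
By parent–child attribution (R1), Zara Cruz is treated as also owning Beatriz Cruz's interest in Meridian Holdings Ltd, giving 56% + 44% = 100%.
Chain via Brightpath Partners LP → Cobalt Realty LP → Wildmere Manufacturing Inc. (R3): 50% × 62% × 44% × 36% = 4.9104% of Oakhollow Trust.
Chain via Meridian Holdings Ltd → Pinebrook Textiles S.p.A. → Quarry Mining NL (R3): 100% × 88% × 27% × 37% = 8.7912% of Oakhollow Trust.
Aggregating (R2): 4.9104% + 8.7912% = 13.7016%.

13.7016%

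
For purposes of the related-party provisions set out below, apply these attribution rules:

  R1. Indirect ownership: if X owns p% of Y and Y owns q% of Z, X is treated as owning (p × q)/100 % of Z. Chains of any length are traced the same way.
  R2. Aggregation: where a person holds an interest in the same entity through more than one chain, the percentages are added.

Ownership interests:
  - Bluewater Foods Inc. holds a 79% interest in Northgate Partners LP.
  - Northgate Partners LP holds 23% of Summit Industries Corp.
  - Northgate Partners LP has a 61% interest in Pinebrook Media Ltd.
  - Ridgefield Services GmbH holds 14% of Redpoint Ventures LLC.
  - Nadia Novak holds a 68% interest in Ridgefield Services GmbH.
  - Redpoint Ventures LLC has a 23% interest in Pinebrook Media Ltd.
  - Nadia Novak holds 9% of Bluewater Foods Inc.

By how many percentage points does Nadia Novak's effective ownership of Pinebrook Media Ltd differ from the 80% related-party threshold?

73.4733

Chain via Bluewater Foods Inc. → Northgate Partners LP (R1): 9% × 79% × 61% = 4.3371% of Pinebrook Media Ltd.
Chain via Ridgefield Services GmbH → Redpoint Ventures LLC (R1): 68% × 14% × 23% = 2.1896% of Pinebrook Media Ltd.
Aggregating (R2): 4.3371% + 2.1896% = 6.5267%.
6.5267% falls short of the 80% threshold by 73.4733 percentage points.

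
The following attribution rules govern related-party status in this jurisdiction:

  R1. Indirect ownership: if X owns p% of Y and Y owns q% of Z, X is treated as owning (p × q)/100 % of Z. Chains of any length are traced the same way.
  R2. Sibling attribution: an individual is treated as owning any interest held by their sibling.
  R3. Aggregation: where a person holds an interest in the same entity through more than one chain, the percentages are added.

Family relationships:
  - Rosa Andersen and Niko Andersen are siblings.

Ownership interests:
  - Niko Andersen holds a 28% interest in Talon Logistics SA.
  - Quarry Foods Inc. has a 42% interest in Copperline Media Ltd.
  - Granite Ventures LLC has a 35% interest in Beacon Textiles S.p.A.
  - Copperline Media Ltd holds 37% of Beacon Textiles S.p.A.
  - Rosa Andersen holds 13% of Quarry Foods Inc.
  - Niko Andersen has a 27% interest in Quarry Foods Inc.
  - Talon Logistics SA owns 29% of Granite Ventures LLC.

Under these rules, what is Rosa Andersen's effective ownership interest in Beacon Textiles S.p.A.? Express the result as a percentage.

By sibling attribution (R2), Rosa Andersen is treated as also owning Niko Andersen's interest in Quarry Foods Inc, giving 13% + 27% = 40%.
By sibling attribution (R2), Rosa Andersen is treated as owning Niko Andersen's 28% interest in Talon Logistics SA.
Chain via Quarry Foods Inc. → Copperline Media Ltd (R1): 40% × 42% × 37% = 6.216% of Beacon Textiles S.p.A.
Chain via Talon Logistics SA → Granite Ventures LLC (R1): 28% × 29% × 35% = 2.842% of Beacon Textiles S.p.A.
Aggregating (R3): 6.216% + 2.842% = 9.058%.

9.058%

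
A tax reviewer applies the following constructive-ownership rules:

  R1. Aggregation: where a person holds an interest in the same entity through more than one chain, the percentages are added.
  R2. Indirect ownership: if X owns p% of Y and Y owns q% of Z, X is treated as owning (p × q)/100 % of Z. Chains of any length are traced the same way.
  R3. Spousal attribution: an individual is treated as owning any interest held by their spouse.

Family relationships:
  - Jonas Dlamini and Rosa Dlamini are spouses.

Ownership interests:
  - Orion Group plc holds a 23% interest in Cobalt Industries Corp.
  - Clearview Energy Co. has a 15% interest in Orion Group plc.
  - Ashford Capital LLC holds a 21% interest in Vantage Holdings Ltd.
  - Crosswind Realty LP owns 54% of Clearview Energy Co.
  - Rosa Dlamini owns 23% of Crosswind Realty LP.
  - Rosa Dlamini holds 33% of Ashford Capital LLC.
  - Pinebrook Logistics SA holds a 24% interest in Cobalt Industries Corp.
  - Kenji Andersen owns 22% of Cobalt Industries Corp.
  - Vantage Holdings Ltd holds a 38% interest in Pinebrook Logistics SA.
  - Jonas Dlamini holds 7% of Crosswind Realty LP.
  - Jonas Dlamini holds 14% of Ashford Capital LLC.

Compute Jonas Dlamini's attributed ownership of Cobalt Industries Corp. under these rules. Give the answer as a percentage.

By spousal attribution (R3), Jonas Dlamini is treated as also owning Rosa Dlamini's interest in Crosswind Realty LP, giving 7% + 23% = 30%.
By spousal attribution (R3), Jonas Dlamini is treated as also owning Rosa Dlamini's interest in Ashford Capital LLC, giving 14% + 33% = 47%.
Chain via Crosswind Realty LP → Clearview Energy Co. → Orion Group plc (R2): 30% × 54% × 15% × 23% = 0.5589% of Cobalt Industries Corp.
Chain via Ashford Capital LLC → Vantage Holdings Ltd → Pinebrook Logistics SA (R2): 47% × 21% × 38% × 24% = 0.900144% of Cobalt Industries Corp.
Aggregating (R1): 0.5589% + 0.900144% = 1.459044%.

1.459044%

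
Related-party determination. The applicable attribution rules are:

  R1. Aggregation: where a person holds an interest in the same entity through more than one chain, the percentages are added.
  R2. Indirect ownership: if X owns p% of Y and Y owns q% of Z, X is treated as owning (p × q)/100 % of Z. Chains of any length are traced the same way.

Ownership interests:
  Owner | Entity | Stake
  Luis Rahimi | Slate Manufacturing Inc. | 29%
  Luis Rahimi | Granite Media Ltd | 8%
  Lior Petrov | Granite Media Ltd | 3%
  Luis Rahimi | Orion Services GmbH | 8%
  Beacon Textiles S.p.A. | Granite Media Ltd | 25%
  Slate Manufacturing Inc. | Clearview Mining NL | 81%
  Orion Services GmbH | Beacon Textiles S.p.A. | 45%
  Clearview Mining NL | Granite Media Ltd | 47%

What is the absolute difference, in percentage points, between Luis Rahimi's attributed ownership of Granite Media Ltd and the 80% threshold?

Chain via Slate Manufacturing Inc. → Clearview Mining NL (R2): 29% × 81% × 47% = 11.0403% of Granite Media Ltd.
Chain via Orion Services GmbH → Beacon Textiles S.p.A. (R2): 8% × 45% × 25% = 0.9% of Granite Media Ltd.
Direct interest in Granite Media Ltd: 8%.
Aggregating (R1): 11.0403% + 0.9% + 8% = 19.9403%.
19.9403% falls short of the 80% threshold by 60.0597 percentage points.

60.0597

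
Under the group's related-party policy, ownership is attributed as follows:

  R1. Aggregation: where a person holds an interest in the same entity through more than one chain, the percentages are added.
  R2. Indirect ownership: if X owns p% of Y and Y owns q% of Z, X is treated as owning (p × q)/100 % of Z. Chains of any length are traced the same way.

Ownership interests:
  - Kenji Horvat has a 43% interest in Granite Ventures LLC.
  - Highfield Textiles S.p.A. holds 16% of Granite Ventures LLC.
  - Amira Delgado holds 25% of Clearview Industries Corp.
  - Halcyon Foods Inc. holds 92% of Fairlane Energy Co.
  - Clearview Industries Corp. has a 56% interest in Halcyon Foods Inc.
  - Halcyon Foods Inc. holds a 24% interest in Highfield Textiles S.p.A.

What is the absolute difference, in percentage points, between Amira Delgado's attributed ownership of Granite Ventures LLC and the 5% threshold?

4.4624

Chain via Clearview Industries Corp. → Halcyon Foods Inc. → Highfield Textiles S.p.A. (R2): 25% × 56% × 24% × 16% = 0.5376% of Granite Ventures LLC.
0.5376% falls short of the 5% threshold by 4.4624 percentage points.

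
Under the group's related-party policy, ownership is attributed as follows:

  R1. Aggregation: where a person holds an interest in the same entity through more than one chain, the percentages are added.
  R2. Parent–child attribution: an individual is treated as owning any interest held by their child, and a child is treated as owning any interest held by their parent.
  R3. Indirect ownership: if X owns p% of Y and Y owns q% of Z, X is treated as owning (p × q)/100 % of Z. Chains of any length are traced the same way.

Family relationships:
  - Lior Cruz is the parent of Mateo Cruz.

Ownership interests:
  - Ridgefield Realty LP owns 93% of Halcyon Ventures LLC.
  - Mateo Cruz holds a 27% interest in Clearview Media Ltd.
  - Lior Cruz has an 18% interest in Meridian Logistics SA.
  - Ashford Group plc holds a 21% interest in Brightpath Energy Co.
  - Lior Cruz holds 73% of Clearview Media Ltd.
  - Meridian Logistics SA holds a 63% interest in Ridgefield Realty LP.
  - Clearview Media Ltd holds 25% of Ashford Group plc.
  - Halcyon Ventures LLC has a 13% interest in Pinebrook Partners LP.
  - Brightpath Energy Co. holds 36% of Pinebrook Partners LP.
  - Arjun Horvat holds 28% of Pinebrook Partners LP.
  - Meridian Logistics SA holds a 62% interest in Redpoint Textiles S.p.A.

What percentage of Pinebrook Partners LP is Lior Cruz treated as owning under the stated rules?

By parent–child attribution (R2), Lior Cruz is treated as also owning Mateo Cruz's interest in Clearview Media Ltd, giving 73% + 27% = 100%.
Chain via Clearview Media Ltd → Ashford Group plc → Brightpath Energy Co. (R3): 100% × 25% × 21% × 36% = 1.89% of Pinebrook Partners LP.
Chain via Meridian Logistics SA → Ridgefield Realty LP → Halcyon Ventures LLC (R3): 18% × 63% × 93% × 13% = 1.371006% of Pinebrook Partners LP.
Aggregating (R1): 1.89% + 1.371006% = 3.261006%.

3.261006%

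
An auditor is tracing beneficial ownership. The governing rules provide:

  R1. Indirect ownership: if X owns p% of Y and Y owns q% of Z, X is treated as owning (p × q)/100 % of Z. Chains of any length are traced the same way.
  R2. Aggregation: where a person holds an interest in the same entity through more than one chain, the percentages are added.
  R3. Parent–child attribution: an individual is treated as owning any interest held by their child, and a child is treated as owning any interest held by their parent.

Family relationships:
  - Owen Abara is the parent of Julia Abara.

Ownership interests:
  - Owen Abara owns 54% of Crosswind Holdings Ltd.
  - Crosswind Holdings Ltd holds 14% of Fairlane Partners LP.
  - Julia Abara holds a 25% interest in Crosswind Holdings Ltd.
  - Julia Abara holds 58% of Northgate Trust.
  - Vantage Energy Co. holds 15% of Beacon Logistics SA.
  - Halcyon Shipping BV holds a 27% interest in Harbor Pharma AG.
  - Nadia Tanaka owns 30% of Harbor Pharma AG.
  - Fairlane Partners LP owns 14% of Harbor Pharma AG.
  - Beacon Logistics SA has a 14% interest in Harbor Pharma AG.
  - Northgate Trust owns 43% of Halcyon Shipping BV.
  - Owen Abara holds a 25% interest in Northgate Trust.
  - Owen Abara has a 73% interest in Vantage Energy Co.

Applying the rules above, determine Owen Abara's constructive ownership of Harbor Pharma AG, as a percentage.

By parent–child attribution (R3), Owen Abara is treated as also owning Julia Abara's interest in Northgate Trust, giving 25% + 58% = 83%.
By parent–child attribution (R3), Owen Abara is treated as also owning Julia Abara's interest in Crosswind Holdings Ltd, giving 54% + 25% = 79%.
Chain via Vantage Energy Co. → Beacon Logistics SA (R1): 73% × 15% × 14% = 1.533% of Harbor Pharma AG.
Chain via Northgate Trust → Halcyon Shipping BV (R1): 83% × 43% × 27% = 9.6363% of Harbor Pharma AG.
Chain via Crosswind Holdings Ltd → Fairlane Partners LP (R1): 79% × 14% × 14% = 1.5484% of Harbor Pharma AG.
Aggregating (R2): 1.533% + 9.6363% + 1.5484% = 12.7177%.

12.7177%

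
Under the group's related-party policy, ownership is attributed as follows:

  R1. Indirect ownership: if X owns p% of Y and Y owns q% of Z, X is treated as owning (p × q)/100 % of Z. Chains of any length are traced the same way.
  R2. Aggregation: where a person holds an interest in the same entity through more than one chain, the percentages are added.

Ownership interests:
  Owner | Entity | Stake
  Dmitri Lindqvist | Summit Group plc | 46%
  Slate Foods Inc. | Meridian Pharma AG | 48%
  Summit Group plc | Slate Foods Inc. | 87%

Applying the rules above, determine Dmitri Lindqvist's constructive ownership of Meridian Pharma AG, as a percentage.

19.2096%

Chain via Summit Group plc → Slate Foods Inc. (R1): 46% × 87% × 48% = 19.2096% of Meridian Pharma AG.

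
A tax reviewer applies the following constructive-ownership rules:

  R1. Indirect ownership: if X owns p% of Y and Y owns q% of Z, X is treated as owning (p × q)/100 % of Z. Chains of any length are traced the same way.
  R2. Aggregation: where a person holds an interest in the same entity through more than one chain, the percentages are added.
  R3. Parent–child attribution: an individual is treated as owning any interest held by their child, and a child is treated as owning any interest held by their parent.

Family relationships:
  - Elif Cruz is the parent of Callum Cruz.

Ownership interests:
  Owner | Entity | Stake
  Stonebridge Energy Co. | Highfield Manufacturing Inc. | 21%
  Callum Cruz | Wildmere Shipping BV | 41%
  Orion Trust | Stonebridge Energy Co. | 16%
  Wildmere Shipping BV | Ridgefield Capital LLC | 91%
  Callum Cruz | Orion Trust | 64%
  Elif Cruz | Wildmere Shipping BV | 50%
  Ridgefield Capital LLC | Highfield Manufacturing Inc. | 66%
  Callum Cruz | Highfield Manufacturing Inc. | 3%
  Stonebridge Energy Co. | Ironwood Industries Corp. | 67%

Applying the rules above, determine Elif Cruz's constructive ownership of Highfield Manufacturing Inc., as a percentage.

59.805%

By parent–child attribution (R3), Elif Cruz is treated as also owning Callum Cruz's interest in Wildmere Shipping BV, giving 50% + 41% = 91%.
By parent–child attribution (R3), Elif Cruz is treated as owning Callum Cruz's 64% interest in Orion Trust.
By parent–child attribution (R3), Elif Cruz is treated as owning Callum Cruz's 3% interest in Highfield Manufacturing Inc.
Chain via Wildmere Shipping BV → Ridgefield Capital LLC (R1): 91% × 91% × 66% = 54.6546% of Highfield Manufacturing Inc.
Chain via Orion Trust → Stonebridge Energy Co. (R1): 64% × 16% × 21% = 2.1504% of Highfield Manufacturing Inc.
Direct interest in Highfield Manufacturing Inc: 3%.
Aggregating (R2): 54.6546% + 2.1504% + 3% = 59.805%.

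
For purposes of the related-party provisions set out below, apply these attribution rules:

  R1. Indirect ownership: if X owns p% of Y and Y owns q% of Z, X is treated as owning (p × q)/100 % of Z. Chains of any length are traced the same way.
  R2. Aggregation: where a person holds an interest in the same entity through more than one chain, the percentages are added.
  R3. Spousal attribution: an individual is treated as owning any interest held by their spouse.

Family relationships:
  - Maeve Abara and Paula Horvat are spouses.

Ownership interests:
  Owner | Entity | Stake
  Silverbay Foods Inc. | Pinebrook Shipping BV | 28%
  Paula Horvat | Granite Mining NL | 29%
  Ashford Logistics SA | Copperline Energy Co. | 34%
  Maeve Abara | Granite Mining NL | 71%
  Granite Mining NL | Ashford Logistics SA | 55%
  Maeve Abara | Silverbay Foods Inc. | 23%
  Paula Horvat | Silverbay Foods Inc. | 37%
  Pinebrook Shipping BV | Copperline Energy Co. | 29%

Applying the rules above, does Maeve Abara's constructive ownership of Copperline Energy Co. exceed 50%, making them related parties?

By spousal attribution (R3), Maeve Abara is treated as also owning Paula Horvat's interest in Granite Mining NL, giving 71% + 29% = 100%.
By spousal attribution (R3), Maeve Abara is treated as also owning Paula Horvat's interest in Silverbay Foods Inc, giving 23% + 37% = 60%.
Chain via Granite Mining NL → Ashford Logistics SA (R1): 100% × 55% × 34% = 18.7% of Copperline Energy Co.
Chain via Silverbay Foods Inc. → Pinebrook Shipping BV (R1): 60% × 28% × 29% = 4.872% of Copperline Energy Co.
Aggregating (R2): 18.7% + 4.872% = 23.572%.
23.572% does not exceed the 50% threshold, so Maeve is not a related party to Copperline Energy Co.

No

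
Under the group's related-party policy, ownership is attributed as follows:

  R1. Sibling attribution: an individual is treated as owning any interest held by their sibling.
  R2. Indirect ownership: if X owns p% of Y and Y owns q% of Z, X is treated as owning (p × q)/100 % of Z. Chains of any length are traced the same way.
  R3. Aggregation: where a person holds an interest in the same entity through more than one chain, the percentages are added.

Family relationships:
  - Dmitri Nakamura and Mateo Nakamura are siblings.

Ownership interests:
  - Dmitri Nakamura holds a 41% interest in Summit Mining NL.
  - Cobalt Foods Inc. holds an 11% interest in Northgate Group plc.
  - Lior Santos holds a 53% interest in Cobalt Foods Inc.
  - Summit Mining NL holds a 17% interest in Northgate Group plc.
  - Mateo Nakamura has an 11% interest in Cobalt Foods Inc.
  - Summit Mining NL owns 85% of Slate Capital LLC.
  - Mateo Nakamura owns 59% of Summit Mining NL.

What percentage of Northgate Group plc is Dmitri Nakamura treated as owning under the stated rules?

18.21%

By sibling attribution (R1), Dmitri Nakamura is treated as also owning Mateo Nakamura's interest in Summit Mining NL, giving 41% + 59% = 100%.
By sibling attribution (R1), Dmitri Nakamura is treated as owning Mateo Nakamura's 11% interest in Cobalt Foods Inc.
Chain via Summit Mining NL (R2): 100% × 17% = 17% of Northgate Group plc.
Chain via Cobalt Foods Inc. (R2): 11% × 11% = 1.21% of Northgate Group plc.
Aggregating (R3): 17% + 1.21% = 18.21%.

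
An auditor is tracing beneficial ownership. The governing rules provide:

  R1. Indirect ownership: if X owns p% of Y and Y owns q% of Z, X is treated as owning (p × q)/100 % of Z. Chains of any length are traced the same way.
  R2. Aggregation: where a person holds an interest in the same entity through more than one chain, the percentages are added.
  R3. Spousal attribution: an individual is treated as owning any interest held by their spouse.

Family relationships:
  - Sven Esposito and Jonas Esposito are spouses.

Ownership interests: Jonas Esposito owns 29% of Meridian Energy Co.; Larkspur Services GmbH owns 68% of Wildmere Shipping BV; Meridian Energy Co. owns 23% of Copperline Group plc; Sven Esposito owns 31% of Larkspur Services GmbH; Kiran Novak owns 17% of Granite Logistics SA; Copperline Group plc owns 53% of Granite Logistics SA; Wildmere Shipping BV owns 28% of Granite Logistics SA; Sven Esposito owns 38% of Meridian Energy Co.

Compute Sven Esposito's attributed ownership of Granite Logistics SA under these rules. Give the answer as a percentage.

By spousal attribution (R3), Sven Esposito is treated as also owning Jonas Esposito's interest in Meridian Energy Co, giving 38% + 29% = 67%.
Chain via Meridian Energy Co. → Copperline Group plc (R1): 67% × 23% × 53% = 8.1673% of Granite Logistics SA.
Chain via Larkspur Services GmbH → Wildmere Shipping BV (R1): 31% × 68% × 28% = 5.9024% of Granite Logistics SA.
Aggregating (R2): 8.1673% + 5.9024% = 14.0697%.

14.0697%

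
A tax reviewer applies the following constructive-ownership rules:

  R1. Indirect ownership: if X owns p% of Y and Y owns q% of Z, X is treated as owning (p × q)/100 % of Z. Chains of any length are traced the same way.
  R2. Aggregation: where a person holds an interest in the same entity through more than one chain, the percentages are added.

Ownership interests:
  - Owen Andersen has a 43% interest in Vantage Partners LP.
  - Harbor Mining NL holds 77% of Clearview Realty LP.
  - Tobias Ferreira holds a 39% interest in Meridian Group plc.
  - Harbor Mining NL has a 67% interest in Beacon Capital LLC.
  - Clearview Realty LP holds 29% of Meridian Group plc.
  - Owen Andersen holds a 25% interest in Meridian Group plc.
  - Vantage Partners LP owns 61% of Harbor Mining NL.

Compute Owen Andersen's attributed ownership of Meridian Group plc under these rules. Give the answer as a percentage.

30.857159%

Chain via Vantage Partners LP → Harbor Mining NL → Clearview Realty LP (R1): 43% × 61% × 77% × 29% = 5.857159% of Meridian Group plc.
Direct interest in Meridian Group plc: 25%.
Aggregating (R2): 5.857159% + 25% = 30.857159%.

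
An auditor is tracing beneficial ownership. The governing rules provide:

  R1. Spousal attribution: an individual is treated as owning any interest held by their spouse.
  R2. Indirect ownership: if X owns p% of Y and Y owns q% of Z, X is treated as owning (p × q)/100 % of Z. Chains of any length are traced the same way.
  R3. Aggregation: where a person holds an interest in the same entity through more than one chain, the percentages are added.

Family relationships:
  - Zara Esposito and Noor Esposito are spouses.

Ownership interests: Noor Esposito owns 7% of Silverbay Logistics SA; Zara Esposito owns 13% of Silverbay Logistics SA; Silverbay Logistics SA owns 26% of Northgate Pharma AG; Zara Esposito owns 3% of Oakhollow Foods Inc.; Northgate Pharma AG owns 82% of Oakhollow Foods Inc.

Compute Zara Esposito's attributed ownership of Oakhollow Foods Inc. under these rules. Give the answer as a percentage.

By spousal attribution (R1), Zara Esposito is treated as also owning Noor Esposito's interest in Silverbay Logistics SA, giving 13% + 7% = 20%.
Chain via Silverbay Logistics SA → Northgate Pharma AG (R2): 20% × 26% × 82% = 4.264% of Oakhollow Foods Inc.
Direct interest in Oakhollow Foods Inc: 3%.
Aggregating (R3): 4.264% + 3% = 7.264%.

7.264%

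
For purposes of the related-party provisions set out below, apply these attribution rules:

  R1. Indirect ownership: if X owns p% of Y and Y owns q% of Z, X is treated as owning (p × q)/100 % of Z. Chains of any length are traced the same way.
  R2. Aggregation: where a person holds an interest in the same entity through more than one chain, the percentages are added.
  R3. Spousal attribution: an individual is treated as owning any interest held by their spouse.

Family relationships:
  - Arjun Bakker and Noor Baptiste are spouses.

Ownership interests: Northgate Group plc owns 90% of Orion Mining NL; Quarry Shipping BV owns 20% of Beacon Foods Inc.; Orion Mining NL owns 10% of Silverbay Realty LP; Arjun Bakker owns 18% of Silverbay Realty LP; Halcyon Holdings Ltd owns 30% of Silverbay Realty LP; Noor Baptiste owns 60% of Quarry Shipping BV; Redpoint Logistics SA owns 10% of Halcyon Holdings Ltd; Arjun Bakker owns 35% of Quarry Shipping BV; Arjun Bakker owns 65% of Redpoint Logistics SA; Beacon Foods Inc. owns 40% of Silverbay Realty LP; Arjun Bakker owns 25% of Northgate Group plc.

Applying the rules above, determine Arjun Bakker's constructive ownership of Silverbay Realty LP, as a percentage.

29.8%

By spousal attribution (R3), Arjun Bakker is treated as also owning Noor Baptiste's interest in Quarry Shipping BV, giving 35% + 60% = 95%.
Chain via Redpoint Logistics SA → Halcyon Holdings Ltd (R1): 65% × 10% × 30% = 1.95% of Silverbay Realty LP.
Chain via Northgate Group plc → Orion Mining NL (R1): 25% × 90% × 10% = 2.25% of Silverbay Realty LP.
Chain via Quarry Shipping BV → Beacon Foods Inc. (R1): 95% × 20% × 40% = 7.6% of Silverbay Realty LP.
Direct interest in Silverbay Realty LP: 18%.
Aggregating (R2): 1.95% + 2.25% + 7.6% + 18% = 29.8%.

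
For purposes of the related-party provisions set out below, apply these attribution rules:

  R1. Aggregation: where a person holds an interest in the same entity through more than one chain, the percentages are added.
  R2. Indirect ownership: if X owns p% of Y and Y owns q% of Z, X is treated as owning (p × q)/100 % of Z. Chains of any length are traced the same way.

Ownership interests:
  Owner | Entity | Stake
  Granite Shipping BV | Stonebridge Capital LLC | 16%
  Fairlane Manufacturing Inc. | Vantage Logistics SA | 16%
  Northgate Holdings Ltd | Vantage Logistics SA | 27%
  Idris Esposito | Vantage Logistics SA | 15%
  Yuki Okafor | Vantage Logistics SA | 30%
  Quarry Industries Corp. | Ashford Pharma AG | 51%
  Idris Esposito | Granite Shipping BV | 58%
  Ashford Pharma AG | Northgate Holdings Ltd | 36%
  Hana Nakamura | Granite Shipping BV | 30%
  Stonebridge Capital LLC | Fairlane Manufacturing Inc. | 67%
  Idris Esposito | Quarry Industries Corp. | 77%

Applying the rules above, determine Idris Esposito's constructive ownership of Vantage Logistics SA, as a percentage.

19.81186%

Chain via Granite Shipping BV → Stonebridge Capital LLC → Fairlane Manufacturing Inc. (R2): 58% × 16% × 67% × 16% = 0.994816% of Vantage Logistics SA.
Chain via Quarry Industries Corp. → Ashford Pharma AG → Northgate Holdings Ltd (R2): 77% × 51% × 36% × 27% = 3.817044% of Vantage Logistics SA.
Direct interest in Vantage Logistics SA: 15%.
Aggregating (R1): 0.994816% + 3.817044% + 15% = 19.81186%.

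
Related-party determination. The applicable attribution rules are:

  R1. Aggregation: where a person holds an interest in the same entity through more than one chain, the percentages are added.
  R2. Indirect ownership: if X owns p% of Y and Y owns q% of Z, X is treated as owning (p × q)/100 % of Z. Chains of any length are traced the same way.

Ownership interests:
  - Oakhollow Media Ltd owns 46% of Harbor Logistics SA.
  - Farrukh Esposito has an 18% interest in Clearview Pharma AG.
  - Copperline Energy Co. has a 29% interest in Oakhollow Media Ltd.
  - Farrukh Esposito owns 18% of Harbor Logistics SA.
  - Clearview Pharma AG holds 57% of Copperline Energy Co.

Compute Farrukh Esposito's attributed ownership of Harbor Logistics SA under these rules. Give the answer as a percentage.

Chain via Clearview Pharma AG → Copperline Energy Co. → Oakhollow Media Ltd (R2): 18% × 57% × 29% × 46% = 1.368684% of Harbor Logistics SA.
Direct interest in Harbor Logistics SA: 18%.
Aggregating (R1): 1.368684% + 18% = 19.368684%.

19.368684%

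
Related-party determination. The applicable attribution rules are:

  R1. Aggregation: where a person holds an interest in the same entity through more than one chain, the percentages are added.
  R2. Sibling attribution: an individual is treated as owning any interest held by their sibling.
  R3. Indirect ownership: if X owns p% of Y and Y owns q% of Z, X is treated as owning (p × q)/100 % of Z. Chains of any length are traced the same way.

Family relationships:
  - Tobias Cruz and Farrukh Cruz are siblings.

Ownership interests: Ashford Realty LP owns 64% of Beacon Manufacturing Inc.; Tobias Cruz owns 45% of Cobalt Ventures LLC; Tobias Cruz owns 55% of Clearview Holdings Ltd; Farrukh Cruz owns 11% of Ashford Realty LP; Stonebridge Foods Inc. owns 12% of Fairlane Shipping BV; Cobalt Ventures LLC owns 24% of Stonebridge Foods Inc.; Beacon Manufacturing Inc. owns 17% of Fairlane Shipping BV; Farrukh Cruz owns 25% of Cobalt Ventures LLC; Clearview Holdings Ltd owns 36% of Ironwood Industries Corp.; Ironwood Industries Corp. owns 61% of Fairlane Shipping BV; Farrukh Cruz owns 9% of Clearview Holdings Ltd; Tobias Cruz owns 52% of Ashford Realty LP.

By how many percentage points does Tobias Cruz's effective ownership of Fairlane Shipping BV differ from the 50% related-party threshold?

27.0752

By sibling attribution (R2), Tobias Cruz is treated as also owning Farrukh Cruz's interest in Ashford Realty LP, giving 52% + 11% = 63%.
By sibling attribution (R2), Tobias Cruz is treated as also owning Farrukh Cruz's interest in Cobalt Ventures LLC, giving 45% + 25% = 70%.
By sibling attribution (R2), Tobias Cruz is treated as also owning Farrukh Cruz's interest in Clearview Holdings Ltd, giving 55% + 9% = 64%.
Chain via Ashford Realty LP → Beacon Manufacturing Inc. (R3): 63% × 64% × 17% = 6.8544% of Fairlane Shipping BV.
Chain via Cobalt Ventures LLC → Stonebridge Foods Inc. (R3): 70% × 24% × 12% = 2.016% of Fairlane Shipping BV.
Chain via Clearview Holdings Ltd → Ironwood Industries Corp. (R3): 64% × 36% × 61% = 14.0544% of Fairlane Shipping BV.
Aggregating (R1): 6.8544% + 2.016% + 14.0544% = 22.9248%.
22.9248% falls short of the 50% threshold by 27.0752 percentage points.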